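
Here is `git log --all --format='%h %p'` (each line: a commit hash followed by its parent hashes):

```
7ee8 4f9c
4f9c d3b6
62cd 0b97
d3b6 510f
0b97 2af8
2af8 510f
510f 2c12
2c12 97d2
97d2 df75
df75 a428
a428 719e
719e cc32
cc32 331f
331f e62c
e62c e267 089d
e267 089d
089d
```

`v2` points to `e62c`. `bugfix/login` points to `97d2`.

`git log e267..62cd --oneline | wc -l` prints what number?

Reachable from 62cd: {089d, 0b97, 2af8, 2c12, 331f, 510f, 62cd, 719e, 97d2, a428, cc32, df75, e267, e62c}.
Reachable from e267: {089d, e267}.
In 62cd's history but not e267's: {0b97, 2af8, 2c12, 331f, 510f, 62cd, 719e, 97d2, a428, cc32, df75, e62c} — 12 commits.

12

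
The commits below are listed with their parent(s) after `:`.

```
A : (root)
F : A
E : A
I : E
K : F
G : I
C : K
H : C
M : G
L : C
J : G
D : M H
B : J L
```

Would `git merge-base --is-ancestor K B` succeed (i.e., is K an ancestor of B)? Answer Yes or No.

Ancestors of B (commits reachable by following parents): {A, B, C, E, F, G, I, J, K, L}.
K is in that set, so it is an ancestor of B.

Yes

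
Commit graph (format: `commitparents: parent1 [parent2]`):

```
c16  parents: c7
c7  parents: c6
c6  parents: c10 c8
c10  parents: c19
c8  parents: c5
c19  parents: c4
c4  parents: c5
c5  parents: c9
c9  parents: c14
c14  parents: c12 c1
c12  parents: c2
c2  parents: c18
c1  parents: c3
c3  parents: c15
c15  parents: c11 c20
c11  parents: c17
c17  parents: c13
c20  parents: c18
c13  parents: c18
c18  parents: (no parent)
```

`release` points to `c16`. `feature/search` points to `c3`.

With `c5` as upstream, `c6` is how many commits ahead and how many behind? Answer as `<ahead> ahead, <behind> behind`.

Reachable from c6: {c1, c10, c11, c12, c13, c14, c15, c17, c18, c19, c2, c20, c3, c4, c5, c6, c8, c9}.
Reachable from c5: {c1, c11, c12, c13, c14, c15, c17, c18, c2, c20, c3, c5, c9}.
Only in c6's history (ahead): {c10, c19, c4, c6, c8} — 5.
Only in c5's history (behind): {} — 0.

5 ahead, 0 behind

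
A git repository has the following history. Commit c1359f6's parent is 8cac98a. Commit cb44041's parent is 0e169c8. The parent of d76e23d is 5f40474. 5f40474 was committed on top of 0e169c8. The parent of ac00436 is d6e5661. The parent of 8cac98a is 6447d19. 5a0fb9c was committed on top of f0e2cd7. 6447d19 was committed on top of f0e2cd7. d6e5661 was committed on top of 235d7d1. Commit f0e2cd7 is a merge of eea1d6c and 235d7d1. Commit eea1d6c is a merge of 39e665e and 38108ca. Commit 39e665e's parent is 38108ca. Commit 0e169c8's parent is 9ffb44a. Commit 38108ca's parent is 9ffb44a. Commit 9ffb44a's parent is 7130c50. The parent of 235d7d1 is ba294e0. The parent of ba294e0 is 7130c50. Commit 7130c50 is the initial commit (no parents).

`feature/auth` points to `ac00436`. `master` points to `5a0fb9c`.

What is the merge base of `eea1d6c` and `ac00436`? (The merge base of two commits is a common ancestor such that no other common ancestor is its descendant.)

7130c50

Ancestors of eea1d6c: {38108ca, 39e665e, 7130c50, 9ffb44a, eea1d6c}.
Ancestors of ac00436: {235d7d1, 7130c50, ac00436, ba294e0, d6e5661}.
Common ancestors: {7130c50}.
The only common ancestor is 7130c50, so it is the merge base.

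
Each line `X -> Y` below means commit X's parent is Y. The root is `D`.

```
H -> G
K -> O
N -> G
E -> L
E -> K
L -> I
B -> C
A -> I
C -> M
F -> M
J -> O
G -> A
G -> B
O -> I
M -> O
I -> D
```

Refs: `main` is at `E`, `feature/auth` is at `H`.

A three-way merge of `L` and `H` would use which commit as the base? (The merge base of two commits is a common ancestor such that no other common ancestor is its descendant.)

Ancestors of L: {D, I, L}.
Ancestors of H: {A, B, C, D, G, H, I, M, O}.
Common ancestors: {D, I}.
Among these, I is not an ancestor of any other common ancestor — it is the merge base.

I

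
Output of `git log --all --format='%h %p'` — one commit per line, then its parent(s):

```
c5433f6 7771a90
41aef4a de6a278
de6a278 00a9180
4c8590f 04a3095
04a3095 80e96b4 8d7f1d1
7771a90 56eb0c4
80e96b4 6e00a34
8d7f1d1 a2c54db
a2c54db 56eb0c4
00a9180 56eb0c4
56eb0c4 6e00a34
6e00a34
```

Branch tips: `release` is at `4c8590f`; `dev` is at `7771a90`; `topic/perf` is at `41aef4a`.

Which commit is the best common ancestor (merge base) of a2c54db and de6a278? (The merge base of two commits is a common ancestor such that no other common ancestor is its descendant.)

Ancestors of a2c54db: {56eb0c4, 6e00a34, a2c54db}.
Ancestors of de6a278: {00a9180, 56eb0c4, 6e00a34, de6a278}.
Common ancestors: {56eb0c4, 6e00a34}.
Among these, 56eb0c4 is not an ancestor of any other common ancestor — it is the merge base.

56eb0c4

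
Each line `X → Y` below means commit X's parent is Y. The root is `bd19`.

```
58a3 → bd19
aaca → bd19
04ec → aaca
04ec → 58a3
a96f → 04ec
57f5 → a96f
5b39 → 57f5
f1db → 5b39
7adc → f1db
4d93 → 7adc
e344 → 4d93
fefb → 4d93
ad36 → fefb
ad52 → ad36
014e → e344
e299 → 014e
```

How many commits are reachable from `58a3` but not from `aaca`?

Reachable from 58a3: {58a3, bd19}.
Reachable from aaca: {aaca, bd19}.
In 58a3's history but not aaca's: {58a3} — 1 commit.

1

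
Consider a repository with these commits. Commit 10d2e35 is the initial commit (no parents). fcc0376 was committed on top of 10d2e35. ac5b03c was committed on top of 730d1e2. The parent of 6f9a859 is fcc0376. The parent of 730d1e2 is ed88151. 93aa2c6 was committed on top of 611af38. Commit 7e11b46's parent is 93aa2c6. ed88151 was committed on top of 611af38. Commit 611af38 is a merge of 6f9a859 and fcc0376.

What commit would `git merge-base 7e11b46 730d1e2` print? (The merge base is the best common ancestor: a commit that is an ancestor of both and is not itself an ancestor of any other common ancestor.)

611af38

Ancestors of 7e11b46: {10d2e35, 611af38, 6f9a859, 7e11b46, 93aa2c6, fcc0376}.
Ancestors of 730d1e2: {10d2e35, 611af38, 6f9a859, 730d1e2, ed88151, fcc0376}.
Common ancestors: {10d2e35, 611af38, 6f9a859, fcc0376}.
Among these, 611af38 is not an ancestor of any other common ancestor — it is the merge base.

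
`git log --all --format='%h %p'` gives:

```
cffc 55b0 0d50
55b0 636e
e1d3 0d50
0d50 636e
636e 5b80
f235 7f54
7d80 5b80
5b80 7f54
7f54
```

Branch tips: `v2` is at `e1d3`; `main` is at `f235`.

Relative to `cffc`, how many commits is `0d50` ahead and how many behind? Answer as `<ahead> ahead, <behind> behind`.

0 ahead, 2 behind

Reachable from 0d50: {0d50, 5b80, 636e, 7f54}.
Reachable from cffc: {0d50, 55b0, 5b80, 636e, 7f54, cffc}.
Only in 0d50's history (ahead): {} — 0.
Only in cffc's history (behind): {55b0, cffc} — 2.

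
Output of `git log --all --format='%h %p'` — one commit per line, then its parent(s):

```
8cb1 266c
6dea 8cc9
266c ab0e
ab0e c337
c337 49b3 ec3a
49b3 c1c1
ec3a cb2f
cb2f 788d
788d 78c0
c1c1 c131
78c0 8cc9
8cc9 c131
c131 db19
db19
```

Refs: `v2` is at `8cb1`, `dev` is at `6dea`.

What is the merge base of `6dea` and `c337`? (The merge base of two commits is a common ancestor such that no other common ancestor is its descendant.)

Ancestors of 6dea: {6dea, 8cc9, c131, db19}.
Ancestors of c337: {49b3, 788d, 78c0, 8cc9, c131, c1c1, c337, cb2f, db19, ec3a}.
Common ancestors: {8cc9, c131, db19}.
Among these, 8cc9 is not an ancestor of any other common ancestor — it is the merge base.

8cc9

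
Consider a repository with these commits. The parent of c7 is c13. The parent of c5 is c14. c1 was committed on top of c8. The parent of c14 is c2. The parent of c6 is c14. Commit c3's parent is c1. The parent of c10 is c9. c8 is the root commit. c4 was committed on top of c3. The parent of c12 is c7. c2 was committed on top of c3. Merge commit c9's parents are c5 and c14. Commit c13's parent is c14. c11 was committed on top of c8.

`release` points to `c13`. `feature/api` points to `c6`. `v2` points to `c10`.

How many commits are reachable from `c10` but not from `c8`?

Reachable from c10: {c1, c10, c14, c2, c3, c5, c8, c9}.
Reachable from c8: {c8}.
In c10's history but not c8's: {c1, c10, c14, c2, c3, c5, c9} — 7 commits.

7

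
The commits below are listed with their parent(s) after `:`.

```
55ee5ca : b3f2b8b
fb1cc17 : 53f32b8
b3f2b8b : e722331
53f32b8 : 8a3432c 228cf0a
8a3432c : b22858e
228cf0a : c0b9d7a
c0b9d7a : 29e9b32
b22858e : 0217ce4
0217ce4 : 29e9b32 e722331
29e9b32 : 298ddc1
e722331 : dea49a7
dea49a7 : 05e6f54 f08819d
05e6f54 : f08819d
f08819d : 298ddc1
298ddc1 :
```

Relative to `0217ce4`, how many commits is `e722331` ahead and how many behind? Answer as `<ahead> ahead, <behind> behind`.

Reachable from e722331: {05e6f54, 298ddc1, dea49a7, e722331, f08819d}.
Reachable from 0217ce4: {0217ce4, 05e6f54, 298ddc1, 29e9b32, dea49a7, e722331, f08819d}.
Only in e722331's history (ahead): {} — 0.
Only in 0217ce4's history (behind): {0217ce4, 29e9b32} — 2.

0 ahead, 2 behind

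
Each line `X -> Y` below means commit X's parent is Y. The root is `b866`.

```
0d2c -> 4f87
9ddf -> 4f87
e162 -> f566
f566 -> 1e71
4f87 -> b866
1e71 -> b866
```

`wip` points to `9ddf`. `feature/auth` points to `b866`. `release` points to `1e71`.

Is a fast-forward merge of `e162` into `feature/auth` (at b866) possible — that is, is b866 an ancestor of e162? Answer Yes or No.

A fast-forward from b866 to e162 is possible iff b866 is an ancestor of e162.
Ancestors of e162: {1e71, b866, e162, f566}.
b866 is among them, so fast-forward is possible.

Yes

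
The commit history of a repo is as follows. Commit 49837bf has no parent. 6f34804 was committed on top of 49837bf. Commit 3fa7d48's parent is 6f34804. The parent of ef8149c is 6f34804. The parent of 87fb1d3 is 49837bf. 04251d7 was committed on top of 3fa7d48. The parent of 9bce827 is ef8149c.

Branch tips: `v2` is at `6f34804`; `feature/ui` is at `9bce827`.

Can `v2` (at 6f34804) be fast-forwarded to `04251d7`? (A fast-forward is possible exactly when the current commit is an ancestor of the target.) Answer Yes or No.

Yes

A fast-forward from 6f34804 to 04251d7 is possible iff 6f34804 is an ancestor of 04251d7.
Ancestors of 04251d7: {04251d7, 3fa7d48, 49837bf, 6f34804}.
6f34804 is among them, so fast-forward is possible.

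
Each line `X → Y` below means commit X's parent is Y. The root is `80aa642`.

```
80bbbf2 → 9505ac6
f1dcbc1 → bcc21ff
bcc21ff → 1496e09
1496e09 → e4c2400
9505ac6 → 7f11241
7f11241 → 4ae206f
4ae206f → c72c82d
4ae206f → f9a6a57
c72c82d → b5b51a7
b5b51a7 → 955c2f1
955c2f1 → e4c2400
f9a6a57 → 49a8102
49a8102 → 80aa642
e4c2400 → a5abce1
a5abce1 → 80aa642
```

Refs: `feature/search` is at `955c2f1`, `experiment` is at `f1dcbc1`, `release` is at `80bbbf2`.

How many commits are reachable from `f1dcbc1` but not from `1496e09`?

Reachable from f1dcbc1: {1496e09, 80aa642, a5abce1, bcc21ff, e4c2400, f1dcbc1}.
Reachable from 1496e09: {1496e09, 80aa642, a5abce1, e4c2400}.
In f1dcbc1's history but not 1496e09's: {bcc21ff, f1dcbc1} — 2 commits.

2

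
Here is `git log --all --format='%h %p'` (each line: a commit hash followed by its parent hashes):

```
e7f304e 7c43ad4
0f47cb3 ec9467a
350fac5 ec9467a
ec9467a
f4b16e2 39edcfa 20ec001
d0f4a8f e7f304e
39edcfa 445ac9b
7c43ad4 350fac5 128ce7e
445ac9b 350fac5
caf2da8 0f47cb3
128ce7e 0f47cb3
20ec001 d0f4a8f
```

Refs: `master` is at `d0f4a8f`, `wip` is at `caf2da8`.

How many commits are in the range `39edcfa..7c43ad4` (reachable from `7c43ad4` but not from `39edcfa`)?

3

Reachable from 7c43ad4: {0f47cb3, 128ce7e, 350fac5, 7c43ad4, ec9467a}.
Reachable from 39edcfa: {350fac5, 39edcfa, 445ac9b, ec9467a}.
In 7c43ad4's history but not 39edcfa's: {0f47cb3, 128ce7e, 7c43ad4} — 3 commits.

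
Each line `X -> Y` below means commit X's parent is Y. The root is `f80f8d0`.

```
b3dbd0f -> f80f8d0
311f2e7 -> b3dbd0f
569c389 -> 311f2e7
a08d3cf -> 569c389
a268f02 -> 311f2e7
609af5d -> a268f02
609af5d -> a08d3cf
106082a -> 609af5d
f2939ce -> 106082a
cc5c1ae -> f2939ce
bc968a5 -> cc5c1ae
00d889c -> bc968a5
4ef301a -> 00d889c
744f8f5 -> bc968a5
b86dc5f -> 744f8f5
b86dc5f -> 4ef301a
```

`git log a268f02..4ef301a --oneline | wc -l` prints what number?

Reachable from 4ef301a: {00d889c, 106082a, 311f2e7, 4ef301a, 569c389, 609af5d, a08d3cf, a268f02, b3dbd0f, bc968a5, cc5c1ae, f2939ce, f80f8d0}.
Reachable from a268f02: {311f2e7, a268f02, b3dbd0f, f80f8d0}.
In 4ef301a's history but not a268f02's: {00d889c, 106082a, 4ef301a, 569c389, 609af5d, a08d3cf, bc968a5, cc5c1ae, f2939ce} — 9 commits.

9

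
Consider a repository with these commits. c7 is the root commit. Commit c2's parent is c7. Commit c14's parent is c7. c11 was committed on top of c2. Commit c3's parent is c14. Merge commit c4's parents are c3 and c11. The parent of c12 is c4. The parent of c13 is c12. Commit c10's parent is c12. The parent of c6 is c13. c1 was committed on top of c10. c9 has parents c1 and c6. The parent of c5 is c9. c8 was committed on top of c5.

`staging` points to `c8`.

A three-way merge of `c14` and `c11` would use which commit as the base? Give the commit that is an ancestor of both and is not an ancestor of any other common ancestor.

c7

Ancestors of c14: {c14, c7}.
Ancestors of c11: {c11, c2, c7}.
Common ancestors: {c7}.
The only common ancestor is c7, so it is the merge base.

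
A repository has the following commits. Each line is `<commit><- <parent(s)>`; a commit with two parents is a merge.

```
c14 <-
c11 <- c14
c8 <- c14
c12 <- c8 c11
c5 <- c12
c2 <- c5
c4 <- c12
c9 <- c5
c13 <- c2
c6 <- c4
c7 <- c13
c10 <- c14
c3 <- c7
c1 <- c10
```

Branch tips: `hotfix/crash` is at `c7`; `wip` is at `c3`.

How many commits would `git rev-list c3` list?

Walking parent pointers from c3: reachable set = {c11, c12, c13, c14, c2, c3, c5, c7, c8}.
That is 9 commits.

9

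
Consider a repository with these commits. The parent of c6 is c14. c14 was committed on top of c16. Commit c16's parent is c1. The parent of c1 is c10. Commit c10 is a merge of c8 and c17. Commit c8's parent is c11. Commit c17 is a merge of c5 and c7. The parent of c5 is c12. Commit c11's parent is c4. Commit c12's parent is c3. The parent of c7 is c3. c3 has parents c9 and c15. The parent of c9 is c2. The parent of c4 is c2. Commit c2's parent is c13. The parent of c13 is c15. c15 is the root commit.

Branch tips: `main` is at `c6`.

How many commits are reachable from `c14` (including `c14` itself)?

Walking parent pointers from c14: reachable set = {c1, c10, c11, c12, c13, c14, c15, c16, c17, c2, c3, c4, c5, c7, c8, c9}.
That is 16 commits.

16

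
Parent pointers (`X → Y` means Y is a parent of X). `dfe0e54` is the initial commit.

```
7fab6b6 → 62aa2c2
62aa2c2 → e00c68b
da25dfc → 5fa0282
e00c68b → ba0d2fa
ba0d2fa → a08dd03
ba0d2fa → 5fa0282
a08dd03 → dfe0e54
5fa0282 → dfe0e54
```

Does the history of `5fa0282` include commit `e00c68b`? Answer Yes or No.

No

Ancestors of 5fa0282: {5fa0282, dfe0e54}.
e00c68b is not in that set, so it is not an ancestor of 5fa0282.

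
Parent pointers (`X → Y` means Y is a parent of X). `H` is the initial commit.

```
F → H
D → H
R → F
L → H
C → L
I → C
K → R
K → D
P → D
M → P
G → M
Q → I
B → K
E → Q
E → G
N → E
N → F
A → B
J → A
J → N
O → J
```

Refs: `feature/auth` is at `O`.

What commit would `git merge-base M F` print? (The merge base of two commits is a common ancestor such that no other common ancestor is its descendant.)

Ancestors of M: {D, H, M, P}.
Ancestors of F: {F, H}.
Common ancestors: {H}.
The only common ancestor is H, so it is the merge base.

H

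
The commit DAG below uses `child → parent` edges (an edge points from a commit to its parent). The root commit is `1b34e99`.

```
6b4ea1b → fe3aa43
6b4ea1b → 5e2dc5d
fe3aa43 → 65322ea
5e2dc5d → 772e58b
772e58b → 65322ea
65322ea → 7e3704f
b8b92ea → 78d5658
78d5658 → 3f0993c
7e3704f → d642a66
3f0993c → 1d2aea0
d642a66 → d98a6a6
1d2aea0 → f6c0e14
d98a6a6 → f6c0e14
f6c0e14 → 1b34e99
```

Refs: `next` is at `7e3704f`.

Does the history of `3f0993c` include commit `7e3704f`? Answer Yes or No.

No

Ancestors of 3f0993c: {1b34e99, 1d2aea0, 3f0993c, f6c0e14}.
7e3704f is not in that set, so it is not an ancestor of 3f0993c.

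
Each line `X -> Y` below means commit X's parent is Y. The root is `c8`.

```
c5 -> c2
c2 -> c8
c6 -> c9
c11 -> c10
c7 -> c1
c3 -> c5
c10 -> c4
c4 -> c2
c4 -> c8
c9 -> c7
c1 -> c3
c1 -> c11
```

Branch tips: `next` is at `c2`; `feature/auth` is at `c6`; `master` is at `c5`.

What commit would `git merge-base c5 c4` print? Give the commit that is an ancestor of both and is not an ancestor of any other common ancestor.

Ancestors of c5: {c2, c5, c8}.
Ancestors of c4: {c2, c4, c8}.
Common ancestors: {c2, c8}.
Among these, c2 is not an ancestor of any other common ancestor — it is the merge base.

c2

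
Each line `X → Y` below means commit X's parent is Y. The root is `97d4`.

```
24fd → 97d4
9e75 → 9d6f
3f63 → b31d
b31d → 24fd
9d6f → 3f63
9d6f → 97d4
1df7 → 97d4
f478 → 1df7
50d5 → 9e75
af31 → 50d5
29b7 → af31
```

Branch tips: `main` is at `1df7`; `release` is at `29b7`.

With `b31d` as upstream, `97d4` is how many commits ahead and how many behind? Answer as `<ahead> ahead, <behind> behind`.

Reachable from 97d4: {97d4}.
Reachable from b31d: {24fd, 97d4, b31d}.
Only in 97d4's history (ahead): {} — 0.
Only in b31d's history (behind): {24fd, b31d} — 2.

0 ahead, 2 behind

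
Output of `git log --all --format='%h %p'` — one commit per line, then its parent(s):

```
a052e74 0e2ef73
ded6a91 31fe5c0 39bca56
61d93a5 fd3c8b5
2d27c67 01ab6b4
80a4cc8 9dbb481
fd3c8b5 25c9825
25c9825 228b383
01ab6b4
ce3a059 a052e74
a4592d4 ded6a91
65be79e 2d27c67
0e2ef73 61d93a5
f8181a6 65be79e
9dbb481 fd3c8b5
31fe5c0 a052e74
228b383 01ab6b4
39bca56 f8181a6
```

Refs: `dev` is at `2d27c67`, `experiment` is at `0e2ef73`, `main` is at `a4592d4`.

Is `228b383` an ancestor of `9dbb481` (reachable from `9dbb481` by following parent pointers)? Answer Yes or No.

Ancestors of 9dbb481 (commits reachable by following parents): {01ab6b4, 228b383, 25c9825, 9dbb481, fd3c8b5}.
228b383 is in that set, so it is an ancestor of 9dbb481.

Yes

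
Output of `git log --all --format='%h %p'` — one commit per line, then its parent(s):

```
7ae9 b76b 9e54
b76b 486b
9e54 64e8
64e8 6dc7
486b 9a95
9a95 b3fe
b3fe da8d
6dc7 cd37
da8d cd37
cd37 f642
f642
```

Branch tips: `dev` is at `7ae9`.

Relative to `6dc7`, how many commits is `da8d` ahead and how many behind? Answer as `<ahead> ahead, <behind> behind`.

Reachable from da8d: {cd37, da8d, f642}.
Reachable from 6dc7: {6dc7, cd37, f642}.
Only in da8d's history (ahead): {da8d} — 1.
Only in 6dc7's history (behind): {6dc7} — 1.

1 ahead, 1 behind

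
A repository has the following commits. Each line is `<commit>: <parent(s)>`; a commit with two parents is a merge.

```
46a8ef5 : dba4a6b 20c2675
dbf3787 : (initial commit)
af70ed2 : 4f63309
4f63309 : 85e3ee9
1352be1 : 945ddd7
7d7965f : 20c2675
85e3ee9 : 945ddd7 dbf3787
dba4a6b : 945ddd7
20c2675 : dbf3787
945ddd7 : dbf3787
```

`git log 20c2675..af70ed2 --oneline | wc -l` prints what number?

4

Reachable from af70ed2: {4f63309, 85e3ee9, 945ddd7, af70ed2, dbf3787}.
Reachable from 20c2675: {20c2675, dbf3787}.
In af70ed2's history but not 20c2675's: {4f63309, 85e3ee9, 945ddd7, af70ed2} — 4 commits.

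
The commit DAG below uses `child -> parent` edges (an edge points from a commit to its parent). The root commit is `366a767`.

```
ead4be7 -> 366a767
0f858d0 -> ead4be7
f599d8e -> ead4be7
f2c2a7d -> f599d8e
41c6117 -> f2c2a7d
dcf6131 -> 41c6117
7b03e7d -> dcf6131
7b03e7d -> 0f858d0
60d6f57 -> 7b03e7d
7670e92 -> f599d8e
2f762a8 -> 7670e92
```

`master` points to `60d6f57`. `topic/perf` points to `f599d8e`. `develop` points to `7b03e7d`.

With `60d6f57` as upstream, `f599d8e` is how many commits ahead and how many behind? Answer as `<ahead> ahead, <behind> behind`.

0 ahead, 6 behind

Reachable from f599d8e: {366a767, ead4be7, f599d8e}.
Reachable from 60d6f57: {0f858d0, 366a767, 41c6117, 60d6f57, 7b03e7d, dcf6131, ead4be7, f2c2a7d, f599d8e}.
Only in f599d8e's history (ahead): {} — 0.
Only in 60d6f57's history (behind): {0f858d0, 41c6117, 60d6f57, 7b03e7d, dcf6131, f2c2a7d} — 6.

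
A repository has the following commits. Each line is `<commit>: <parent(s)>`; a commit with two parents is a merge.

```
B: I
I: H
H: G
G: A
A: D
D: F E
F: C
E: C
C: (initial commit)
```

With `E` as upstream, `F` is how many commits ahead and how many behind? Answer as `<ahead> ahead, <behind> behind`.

Reachable from F: {C, F}.
Reachable from E: {C, E}.
Only in F's history (ahead): {F} — 1.
Only in E's history (behind): {E} — 1.

1 ahead, 1 behind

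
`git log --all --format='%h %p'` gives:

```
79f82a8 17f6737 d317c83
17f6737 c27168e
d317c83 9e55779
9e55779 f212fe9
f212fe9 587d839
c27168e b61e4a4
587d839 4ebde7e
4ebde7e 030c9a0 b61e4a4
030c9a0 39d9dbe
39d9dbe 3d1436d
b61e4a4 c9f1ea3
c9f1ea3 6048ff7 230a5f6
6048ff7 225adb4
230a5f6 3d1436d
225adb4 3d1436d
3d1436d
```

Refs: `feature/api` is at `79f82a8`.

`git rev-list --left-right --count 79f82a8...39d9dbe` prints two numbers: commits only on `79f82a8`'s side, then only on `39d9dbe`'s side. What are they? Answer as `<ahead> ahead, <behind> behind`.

Reachable from 79f82a8: {030c9a0, 17f6737, 225adb4, 230a5f6, 39d9dbe, 3d1436d, 4ebde7e, 587d839, 6048ff7, 79f82a8, 9e55779, b61e4a4, c27168e, c9f1ea3, d317c83, f212fe9}.
Reachable from 39d9dbe: {39d9dbe, 3d1436d}.
Only in 79f82a8's history (ahead): {030c9a0, 17f6737, 225adb4, 230a5f6, 4ebde7e, 587d839, 6048ff7, 79f82a8, 9e55779, b61e4a4, c27168e, c9f1ea3, d317c83, f212fe9} — 14.
Only in 39d9dbe's history (behind): {} — 0.

14 ahead, 0 behind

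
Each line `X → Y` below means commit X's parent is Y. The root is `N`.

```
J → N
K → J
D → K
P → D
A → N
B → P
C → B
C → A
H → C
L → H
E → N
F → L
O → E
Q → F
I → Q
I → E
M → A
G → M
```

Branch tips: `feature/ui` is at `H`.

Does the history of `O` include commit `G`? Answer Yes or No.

No

Ancestors of O: {E, N, O}.
G is not in that set, so it is not an ancestor of O.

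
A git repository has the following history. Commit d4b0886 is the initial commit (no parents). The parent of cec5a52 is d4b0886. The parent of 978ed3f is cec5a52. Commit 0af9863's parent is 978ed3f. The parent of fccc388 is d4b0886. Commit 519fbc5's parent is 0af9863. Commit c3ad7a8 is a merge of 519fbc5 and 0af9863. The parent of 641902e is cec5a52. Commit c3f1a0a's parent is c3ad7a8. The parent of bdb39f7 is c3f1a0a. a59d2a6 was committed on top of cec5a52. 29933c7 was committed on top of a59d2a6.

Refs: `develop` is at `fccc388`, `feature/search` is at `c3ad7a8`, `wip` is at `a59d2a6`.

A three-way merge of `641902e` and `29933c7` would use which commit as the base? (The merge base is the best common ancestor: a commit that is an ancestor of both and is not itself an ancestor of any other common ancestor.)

cec5a52

Ancestors of 641902e: {641902e, cec5a52, d4b0886}.
Ancestors of 29933c7: {29933c7, a59d2a6, cec5a52, d4b0886}.
Common ancestors: {cec5a52, d4b0886}.
Among these, cec5a52 is not an ancestor of any other common ancestor — it is the merge base.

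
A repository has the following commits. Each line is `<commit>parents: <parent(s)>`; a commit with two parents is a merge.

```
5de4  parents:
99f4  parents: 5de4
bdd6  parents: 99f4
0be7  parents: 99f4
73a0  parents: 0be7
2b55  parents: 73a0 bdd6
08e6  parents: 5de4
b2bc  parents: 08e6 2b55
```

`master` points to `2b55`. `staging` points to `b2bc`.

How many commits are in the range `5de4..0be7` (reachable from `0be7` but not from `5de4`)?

2

Reachable from 0be7: {0be7, 5de4, 99f4}.
Reachable from 5de4: {5de4}.
In 0be7's history but not 5de4's: {0be7, 99f4} — 2 commits.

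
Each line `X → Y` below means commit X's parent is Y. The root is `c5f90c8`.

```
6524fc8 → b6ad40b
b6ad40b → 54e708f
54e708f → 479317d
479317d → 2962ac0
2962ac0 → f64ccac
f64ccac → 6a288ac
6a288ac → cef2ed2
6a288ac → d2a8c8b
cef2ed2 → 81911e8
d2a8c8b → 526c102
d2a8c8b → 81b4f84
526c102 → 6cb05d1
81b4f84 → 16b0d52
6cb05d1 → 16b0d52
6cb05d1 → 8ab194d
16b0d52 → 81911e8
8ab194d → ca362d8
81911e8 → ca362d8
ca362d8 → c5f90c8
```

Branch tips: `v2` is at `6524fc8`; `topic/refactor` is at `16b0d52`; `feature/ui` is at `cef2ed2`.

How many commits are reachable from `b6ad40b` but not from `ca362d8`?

14

Reachable from b6ad40b: {16b0d52, 2962ac0, 479317d, 526c102, 54e708f, 6a288ac, 6cb05d1, 81911e8, 81b4f84, 8ab194d, b6ad40b, c5f90c8, ca362d8, cef2ed2, d2a8c8b, f64ccac}.
Reachable from ca362d8: {c5f90c8, ca362d8}.
In b6ad40b's history but not ca362d8's: {16b0d52, 2962ac0, 479317d, 526c102, 54e708f, 6a288ac, 6cb05d1, 81911e8, 81b4f84, 8ab194d, b6ad40b, cef2ed2, d2a8c8b, f64ccac} — 14 commits.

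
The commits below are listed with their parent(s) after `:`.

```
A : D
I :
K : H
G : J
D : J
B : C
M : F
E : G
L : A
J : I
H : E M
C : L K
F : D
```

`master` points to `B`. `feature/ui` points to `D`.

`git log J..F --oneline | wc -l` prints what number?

Reachable from F: {D, F, I, J}.
Reachable from J: {I, J}.
In F's history but not J's: {D, F} — 2 commits.

2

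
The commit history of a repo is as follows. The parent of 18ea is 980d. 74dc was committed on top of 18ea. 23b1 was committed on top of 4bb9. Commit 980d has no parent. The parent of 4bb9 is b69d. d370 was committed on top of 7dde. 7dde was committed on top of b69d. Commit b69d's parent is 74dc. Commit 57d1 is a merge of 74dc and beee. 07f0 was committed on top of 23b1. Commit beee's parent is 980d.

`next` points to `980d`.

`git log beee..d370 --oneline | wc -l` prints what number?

5

Reachable from d370: {18ea, 74dc, 7dde, 980d, b69d, d370}.
Reachable from beee: {980d, beee}.
In d370's history but not beee's: {18ea, 74dc, 7dde, b69d, d370} — 5 commits.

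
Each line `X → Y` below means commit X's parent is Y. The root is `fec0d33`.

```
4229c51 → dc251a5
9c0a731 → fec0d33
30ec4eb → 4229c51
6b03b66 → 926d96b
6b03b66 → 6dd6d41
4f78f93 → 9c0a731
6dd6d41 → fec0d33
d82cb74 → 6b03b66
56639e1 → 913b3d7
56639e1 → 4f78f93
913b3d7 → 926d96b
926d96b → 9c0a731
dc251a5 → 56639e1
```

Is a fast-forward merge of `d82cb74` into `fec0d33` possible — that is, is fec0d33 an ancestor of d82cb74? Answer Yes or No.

Yes

A fast-forward from fec0d33 to d82cb74 is possible iff fec0d33 is an ancestor of d82cb74.
Ancestors of d82cb74: {6b03b66, 6dd6d41, 926d96b, 9c0a731, d82cb74, fec0d33}.
fec0d33 is among them, so fast-forward is possible.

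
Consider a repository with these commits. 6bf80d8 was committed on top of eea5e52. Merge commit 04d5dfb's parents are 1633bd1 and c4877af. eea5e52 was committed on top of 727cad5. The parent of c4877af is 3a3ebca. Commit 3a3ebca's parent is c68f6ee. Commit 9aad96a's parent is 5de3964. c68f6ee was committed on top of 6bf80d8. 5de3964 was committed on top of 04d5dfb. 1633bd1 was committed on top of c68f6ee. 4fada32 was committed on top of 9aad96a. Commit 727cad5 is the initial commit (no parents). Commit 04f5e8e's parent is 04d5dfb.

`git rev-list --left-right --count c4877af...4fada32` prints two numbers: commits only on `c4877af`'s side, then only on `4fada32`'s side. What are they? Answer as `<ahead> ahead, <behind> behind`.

0 ahead, 5 behind

Reachable from c4877af: {3a3ebca, 6bf80d8, 727cad5, c4877af, c68f6ee, eea5e52}.
Reachable from 4fada32: {04d5dfb, 1633bd1, 3a3ebca, 4fada32, 5de3964, 6bf80d8, 727cad5, 9aad96a, c4877af, c68f6ee, eea5e52}.
Only in c4877af's history (ahead): {} — 0.
Only in 4fada32's history (behind): {04d5dfb, 1633bd1, 4fada32, 5de3964, 9aad96a} — 5.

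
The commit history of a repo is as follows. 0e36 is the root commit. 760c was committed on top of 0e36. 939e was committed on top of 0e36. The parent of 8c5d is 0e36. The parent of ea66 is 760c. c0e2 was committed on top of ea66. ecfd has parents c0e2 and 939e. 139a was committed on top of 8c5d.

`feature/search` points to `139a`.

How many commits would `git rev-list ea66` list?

3

Walking parent pointers from ea66: reachable set = {0e36, 760c, ea66}.
That is 3 commits.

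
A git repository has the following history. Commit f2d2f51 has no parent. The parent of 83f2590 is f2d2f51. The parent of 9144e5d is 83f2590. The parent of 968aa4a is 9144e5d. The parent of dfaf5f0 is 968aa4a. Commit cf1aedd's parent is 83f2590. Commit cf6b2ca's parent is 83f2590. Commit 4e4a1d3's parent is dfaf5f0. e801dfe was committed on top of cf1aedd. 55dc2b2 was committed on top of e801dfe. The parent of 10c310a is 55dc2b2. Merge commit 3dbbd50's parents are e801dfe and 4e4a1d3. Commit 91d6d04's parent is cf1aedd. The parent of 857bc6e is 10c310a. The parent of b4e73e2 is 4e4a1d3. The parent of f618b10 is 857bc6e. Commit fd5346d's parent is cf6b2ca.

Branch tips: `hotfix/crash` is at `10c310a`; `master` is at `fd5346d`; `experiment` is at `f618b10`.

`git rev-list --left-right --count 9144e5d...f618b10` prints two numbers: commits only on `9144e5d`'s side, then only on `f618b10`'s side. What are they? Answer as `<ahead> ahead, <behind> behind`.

1 ahead, 6 behind

Reachable from 9144e5d: {83f2590, 9144e5d, f2d2f51}.
Reachable from f618b10: {10c310a, 55dc2b2, 83f2590, 857bc6e, cf1aedd, e801dfe, f2d2f51, f618b10}.
Only in 9144e5d's history (ahead): {9144e5d} — 1.
Only in f618b10's history (behind): {10c310a, 55dc2b2, 857bc6e, cf1aedd, e801dfe, f618b10} — 6.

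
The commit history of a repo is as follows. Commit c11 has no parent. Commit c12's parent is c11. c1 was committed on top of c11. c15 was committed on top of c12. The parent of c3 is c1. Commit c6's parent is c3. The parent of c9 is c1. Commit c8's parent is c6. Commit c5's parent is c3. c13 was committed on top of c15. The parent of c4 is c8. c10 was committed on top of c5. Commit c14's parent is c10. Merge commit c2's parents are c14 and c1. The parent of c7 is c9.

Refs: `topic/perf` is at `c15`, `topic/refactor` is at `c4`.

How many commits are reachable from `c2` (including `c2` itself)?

Walking parent pointers from c2: reachable set = {c1, c10, c11, c14, c2, c3, c5}.
That is 7 commits.

7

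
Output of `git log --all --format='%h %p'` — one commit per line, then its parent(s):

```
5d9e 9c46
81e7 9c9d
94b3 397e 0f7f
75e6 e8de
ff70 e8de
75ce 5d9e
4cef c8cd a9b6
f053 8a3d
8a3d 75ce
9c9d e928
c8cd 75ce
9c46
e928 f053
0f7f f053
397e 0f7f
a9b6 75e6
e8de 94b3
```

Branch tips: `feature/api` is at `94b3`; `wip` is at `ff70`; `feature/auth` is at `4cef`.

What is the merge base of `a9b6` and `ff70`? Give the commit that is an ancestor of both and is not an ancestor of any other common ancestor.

e8de

Ancestors of a9b6: {0f7f, 397e, 5d9e, 75ce, 75e6, 8a3d, 94b3, 9c46, a9b6, e8de, f053}.
Ancestors of ff70: {0f7f, 397e, 5d9e, 75ce, 8a3d, 94b3, 9c46, e8de, f053, ff70}.
Common ancestors: {0f7f, 397e, 5d9e, 75ce, 8a3d, 94b3, 9c46, e8de, f053}.
Among these, e8de is not an ancestor of any other common ancestor — it is the merge base.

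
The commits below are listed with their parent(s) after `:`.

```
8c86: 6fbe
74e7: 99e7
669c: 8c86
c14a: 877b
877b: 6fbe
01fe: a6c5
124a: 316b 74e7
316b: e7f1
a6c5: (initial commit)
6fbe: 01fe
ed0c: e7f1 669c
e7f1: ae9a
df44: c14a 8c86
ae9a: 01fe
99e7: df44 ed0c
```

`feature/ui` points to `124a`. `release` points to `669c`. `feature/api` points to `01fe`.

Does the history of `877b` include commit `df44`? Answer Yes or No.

No

Ancestors of 877b: {01fe, 6fbe, 877b, a6c5}.
df44 is not in that set, so it is not an ancestor of 877b.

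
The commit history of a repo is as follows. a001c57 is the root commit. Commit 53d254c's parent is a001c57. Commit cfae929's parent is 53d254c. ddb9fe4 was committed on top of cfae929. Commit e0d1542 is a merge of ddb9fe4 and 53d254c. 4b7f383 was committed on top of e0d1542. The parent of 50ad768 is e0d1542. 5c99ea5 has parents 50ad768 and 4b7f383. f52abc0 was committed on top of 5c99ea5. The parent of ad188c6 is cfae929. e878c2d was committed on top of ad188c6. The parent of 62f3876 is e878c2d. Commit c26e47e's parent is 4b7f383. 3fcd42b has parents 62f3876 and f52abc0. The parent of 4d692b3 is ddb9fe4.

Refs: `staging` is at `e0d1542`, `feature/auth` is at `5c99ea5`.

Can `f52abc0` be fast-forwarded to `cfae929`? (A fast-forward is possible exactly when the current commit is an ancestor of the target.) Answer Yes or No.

No

A fast-forward from f52abc0 to cfae929 is possible iff f52abc0 is an ancestor of cfae929.
Ancestors of cfae929: {53d254c, a001c57, cfae929}.
f52abc0 is not among them, so fast-forward is not possible.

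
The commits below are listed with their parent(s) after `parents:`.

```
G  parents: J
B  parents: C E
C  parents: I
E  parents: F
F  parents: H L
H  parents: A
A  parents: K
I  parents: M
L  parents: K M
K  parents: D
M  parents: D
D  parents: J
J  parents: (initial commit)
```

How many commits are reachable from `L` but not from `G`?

Reachable from L: {D, J, K, L, M}.
Reachable from G: {G, J}.
In L's history but not G's: {D, K, L, M} — 4 commits.

4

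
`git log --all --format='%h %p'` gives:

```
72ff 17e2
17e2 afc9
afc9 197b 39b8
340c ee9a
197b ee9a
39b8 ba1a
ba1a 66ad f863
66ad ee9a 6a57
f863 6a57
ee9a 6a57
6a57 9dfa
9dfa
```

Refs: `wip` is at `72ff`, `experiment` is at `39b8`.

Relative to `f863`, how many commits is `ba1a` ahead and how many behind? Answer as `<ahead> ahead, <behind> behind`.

3 ahead, 0 behind

Reachable from ba1a: {66ad, 6a57, 9dfa, ba1a, ee9a, f863}.
Reachable from f863: {6a57, 9dfa, f863}.
Only in ba1a's history (ahead): {66ad, ba1a, ee9a} — 3.
Only in f863's history (behind): {} — 0.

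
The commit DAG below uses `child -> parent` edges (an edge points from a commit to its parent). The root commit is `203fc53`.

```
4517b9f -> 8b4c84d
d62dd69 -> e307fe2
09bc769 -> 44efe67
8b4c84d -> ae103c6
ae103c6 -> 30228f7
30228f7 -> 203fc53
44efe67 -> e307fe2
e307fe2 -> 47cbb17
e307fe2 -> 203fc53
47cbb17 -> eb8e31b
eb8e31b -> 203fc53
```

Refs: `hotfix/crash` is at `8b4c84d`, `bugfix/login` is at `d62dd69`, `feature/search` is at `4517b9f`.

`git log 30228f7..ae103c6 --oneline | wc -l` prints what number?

1

Reachable from ae103c6: {203fc53, 30228f7, ae103c6}.
Reachable from 30228f7: {203fc53, 30228f7}.
In ae103c6's history but not 30228f7's: {ae103c6} — 1 commit.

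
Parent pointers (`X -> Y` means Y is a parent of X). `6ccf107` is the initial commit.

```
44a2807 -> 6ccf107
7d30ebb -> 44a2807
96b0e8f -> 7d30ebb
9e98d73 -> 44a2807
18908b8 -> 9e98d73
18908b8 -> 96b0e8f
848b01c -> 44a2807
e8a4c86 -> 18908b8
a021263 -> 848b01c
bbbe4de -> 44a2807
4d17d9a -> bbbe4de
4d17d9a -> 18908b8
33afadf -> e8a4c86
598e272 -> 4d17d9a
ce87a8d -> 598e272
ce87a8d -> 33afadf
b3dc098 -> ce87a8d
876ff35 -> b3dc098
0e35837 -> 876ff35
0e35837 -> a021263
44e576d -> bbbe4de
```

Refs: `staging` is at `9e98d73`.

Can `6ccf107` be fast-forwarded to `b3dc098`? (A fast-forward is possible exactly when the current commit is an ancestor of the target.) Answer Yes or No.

A fast-forward from 6ccf107 to b3dc098 is possible iff 6ccf107 is an ancestor of b3dc098.
Ancestors of b3dc098: {18908b8, 33afadf, 44a2807, 4d17d9a, 598e272, 6ccf107, 7d30ebb, 96b0e8f, 9e98d73, b3dc098, bbbe4de, ce87a8d, e8a4c86}.
6ccf107 is among them, so fast-forward is possible.

Yes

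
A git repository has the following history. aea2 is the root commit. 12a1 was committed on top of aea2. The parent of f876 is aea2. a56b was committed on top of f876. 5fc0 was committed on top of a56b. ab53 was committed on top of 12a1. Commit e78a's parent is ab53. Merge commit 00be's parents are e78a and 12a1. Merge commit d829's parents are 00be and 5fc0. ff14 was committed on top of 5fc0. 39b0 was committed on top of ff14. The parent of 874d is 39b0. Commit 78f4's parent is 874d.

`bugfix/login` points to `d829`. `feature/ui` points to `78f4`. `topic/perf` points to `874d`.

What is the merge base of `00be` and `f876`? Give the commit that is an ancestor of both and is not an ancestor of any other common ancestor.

aea2

Ancestors of 00be: {00be, 12a1, ab53, aea2, e78a}.
Ancestors of f876: {aea2, f876}.
Common ancestors: {aea2}.
The only common ancestor is aea2, so it is the merge base.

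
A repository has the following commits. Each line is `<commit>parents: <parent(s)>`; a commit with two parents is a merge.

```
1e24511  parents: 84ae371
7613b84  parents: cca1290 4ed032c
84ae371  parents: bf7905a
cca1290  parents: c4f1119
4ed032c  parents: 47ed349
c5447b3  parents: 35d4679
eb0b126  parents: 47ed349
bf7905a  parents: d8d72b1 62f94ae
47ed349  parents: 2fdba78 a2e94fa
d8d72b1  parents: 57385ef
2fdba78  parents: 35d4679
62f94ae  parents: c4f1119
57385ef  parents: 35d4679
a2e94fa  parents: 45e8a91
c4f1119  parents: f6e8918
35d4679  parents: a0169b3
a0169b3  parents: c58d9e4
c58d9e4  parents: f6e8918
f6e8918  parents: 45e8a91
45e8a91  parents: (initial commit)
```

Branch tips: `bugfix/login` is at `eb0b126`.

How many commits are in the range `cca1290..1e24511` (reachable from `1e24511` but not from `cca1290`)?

9

Reachable from 1e24511: {1e24511, 35d4679, 45e8a91, 57385ef, 62f94ae, 84ae371, a0169b3, bf7905a, c4f1119, c58d9e4, d8d72b1, f6e8918}.
Reachable from cca1290: {45e8a91, c4f1119, cca1290, f6e8918}.
In 1e24511's history but not cca1290's: {1e24511, 35d4679, 57385ef, 62f94ae, 84ae371, a0169b3, bf7905a, c58d9e4, d8d72b1} — 9 commits.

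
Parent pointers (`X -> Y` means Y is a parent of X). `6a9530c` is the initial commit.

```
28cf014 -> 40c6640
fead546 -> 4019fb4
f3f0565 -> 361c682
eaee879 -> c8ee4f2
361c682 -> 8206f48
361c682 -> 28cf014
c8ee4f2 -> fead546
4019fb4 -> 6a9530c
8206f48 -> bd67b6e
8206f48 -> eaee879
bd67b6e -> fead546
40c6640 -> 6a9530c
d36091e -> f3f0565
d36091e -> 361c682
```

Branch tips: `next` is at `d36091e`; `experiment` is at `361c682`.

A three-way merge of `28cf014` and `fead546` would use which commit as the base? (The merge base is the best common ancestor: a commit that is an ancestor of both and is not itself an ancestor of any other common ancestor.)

6a9530c

Ancestors of 28cf014: {28cf014, 40c6640, 6a9530c}.
Ancestors of fead546: {4019fb4, 6a9530c, fead546}.
Common ancestors: {6a9530c}.
The only common ancestor is 6a9530c, so it is the merge base.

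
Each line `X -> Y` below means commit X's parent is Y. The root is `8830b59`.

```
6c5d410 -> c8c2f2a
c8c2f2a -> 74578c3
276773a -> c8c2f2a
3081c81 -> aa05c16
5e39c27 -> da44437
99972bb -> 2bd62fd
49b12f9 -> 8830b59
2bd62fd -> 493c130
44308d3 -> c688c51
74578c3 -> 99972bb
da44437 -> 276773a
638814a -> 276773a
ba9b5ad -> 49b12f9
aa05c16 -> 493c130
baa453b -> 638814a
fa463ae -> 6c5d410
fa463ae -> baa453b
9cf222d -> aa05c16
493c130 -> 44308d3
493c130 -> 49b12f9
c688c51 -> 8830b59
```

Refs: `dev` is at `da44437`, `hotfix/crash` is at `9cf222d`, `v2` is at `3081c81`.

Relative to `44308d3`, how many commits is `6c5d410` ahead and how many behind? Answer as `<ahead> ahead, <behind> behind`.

Reachable from 6c5d410: {2bd62fd, 44308d3, 493c130, 49b12f9, 6c5d410, 74578c3, 8830b59, 99972bb, c688c51, c8c2f2a}.
Reachable from 44308d3: {44308d3, 8830b59, c688c51}.
Only in 6c5d410's history (ahead): {2bd62fd, 493c130, 49b12f9, 6c5d410, 74578c3, 99972bb, c8c2f2a} — 7.
Only in 44308d3's history (behind): {} — 0.

7 ahead, 0 behind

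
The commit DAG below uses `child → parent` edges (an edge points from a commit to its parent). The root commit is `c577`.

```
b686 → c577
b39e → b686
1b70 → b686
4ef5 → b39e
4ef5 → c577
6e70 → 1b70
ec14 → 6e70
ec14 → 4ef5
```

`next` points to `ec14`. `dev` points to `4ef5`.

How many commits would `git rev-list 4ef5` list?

4

Walking parent pointers from 4ef5: reachable set = {4ef5, b39e, b686, c577}.
That is 4 commits.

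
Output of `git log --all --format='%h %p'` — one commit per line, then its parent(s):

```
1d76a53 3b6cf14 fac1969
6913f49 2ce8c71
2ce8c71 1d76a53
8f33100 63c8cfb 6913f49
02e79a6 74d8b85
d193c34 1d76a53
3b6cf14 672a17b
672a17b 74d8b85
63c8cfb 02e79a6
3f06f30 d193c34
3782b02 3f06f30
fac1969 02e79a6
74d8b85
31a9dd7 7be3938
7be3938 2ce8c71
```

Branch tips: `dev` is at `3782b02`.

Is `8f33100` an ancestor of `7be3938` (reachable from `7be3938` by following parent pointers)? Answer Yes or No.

No

Ancestors of 7be3938: {02e79a6, 1d76a53, 2ce8c71, 3b6cf14, 672a17b, 74d8b85, 7be3938, fac1969}.
8f33100 is not in that set, so it is not an ancestor of 7be3938.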